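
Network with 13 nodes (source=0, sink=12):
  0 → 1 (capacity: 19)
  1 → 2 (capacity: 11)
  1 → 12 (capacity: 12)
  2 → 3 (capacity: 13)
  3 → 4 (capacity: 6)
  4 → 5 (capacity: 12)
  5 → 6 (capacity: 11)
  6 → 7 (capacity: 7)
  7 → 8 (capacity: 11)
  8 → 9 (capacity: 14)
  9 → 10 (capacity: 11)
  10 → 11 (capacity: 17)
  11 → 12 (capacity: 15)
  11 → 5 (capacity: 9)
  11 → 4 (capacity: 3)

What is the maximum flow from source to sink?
Maximum flow = 18

Max flow: 18

Flow assignment:
  0 → 1: 18/19
  1 → 2: 6/11
  1 → 12: 12/12
  2 → 3: 6/13
  3 → 4: 6/6
  4 → 5: 6/12
  5 → 6: 6/11
  6 → 7: 6/7
  7 → 8: 6/11
  8 → 9: 6/14
  9 → 10: 6/11
  10 → 11: 6/17
  11 → 12: 6/15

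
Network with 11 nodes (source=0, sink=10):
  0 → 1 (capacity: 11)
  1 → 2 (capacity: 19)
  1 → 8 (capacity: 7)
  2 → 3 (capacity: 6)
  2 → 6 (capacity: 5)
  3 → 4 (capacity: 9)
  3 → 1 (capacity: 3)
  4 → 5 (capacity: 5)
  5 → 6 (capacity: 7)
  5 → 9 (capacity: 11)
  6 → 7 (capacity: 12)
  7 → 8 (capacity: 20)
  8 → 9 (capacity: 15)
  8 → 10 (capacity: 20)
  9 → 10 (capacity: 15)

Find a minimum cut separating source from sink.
Min cut value = 11, edges: (0,1)

Min cut value: 11
Partition: S = [0], T = [1, 2, 3, 4, 5, 6, 7, 8, 9, 10]
Cut edges: (0,1)

By max-flow min-cut theorem, max flow = min cut = 11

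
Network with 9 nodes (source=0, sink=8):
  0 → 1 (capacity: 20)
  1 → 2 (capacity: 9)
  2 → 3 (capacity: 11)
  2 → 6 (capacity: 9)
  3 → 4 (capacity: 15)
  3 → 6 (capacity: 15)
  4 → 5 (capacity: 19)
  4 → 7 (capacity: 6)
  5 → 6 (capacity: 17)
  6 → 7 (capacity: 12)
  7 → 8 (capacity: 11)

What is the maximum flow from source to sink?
Maximum flow = 9

Max flow: 9

Flow assignment:
  0 → 1: 9/20
  1 → 2: 9/9
  2 → 6: 9/9
  6 → 7: 9/12
  7 → 8: 9/11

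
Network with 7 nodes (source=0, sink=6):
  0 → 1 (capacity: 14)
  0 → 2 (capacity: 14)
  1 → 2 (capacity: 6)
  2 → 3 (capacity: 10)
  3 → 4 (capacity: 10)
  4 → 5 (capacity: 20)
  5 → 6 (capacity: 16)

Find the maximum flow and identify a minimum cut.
Max flow = 10, Min cut edges: (3,4)

Maximum flow: 10
Minimum cut: (3,4)
Partition: S = [0, 1, 2, 3], T = [4, 5, 6]

Max-flow min-cut theorem verified: both equal 10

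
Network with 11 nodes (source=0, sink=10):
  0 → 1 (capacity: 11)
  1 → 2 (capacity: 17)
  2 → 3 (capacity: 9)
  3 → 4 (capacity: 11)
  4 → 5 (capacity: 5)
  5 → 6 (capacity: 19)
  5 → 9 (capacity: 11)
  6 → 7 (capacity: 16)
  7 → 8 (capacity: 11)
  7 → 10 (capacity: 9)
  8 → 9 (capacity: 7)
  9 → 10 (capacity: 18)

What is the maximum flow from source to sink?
Maximum flow = 5

Max flow: 5

Flow assignment:
  0 → 1: 5/11
  1 → 2: 5/17
  2 → 3: 5/9
  3 → 4: 5/11
  4 → 5: 5/5
  5 → 9: 5/11
  9 → 10: 5/18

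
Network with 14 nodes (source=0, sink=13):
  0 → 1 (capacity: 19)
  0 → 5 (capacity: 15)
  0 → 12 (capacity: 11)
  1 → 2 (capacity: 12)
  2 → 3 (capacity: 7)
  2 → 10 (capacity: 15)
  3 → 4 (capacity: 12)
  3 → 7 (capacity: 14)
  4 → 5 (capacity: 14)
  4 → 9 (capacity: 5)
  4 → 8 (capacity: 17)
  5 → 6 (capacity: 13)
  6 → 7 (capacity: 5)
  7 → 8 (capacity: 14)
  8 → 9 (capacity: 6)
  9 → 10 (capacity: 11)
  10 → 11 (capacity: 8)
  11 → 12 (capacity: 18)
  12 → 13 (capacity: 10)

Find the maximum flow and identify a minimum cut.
Max flow = 10, Min cut edges: (12,13)

Maximum flow: 10
Minimum cut: (12,13)
Partition: S = [0, 1, 2, 3, 4, 5, 6, 7, 8, 9, 10, 11, 12], T = [13]

Max-flow min-cut theorem verified: both equal 10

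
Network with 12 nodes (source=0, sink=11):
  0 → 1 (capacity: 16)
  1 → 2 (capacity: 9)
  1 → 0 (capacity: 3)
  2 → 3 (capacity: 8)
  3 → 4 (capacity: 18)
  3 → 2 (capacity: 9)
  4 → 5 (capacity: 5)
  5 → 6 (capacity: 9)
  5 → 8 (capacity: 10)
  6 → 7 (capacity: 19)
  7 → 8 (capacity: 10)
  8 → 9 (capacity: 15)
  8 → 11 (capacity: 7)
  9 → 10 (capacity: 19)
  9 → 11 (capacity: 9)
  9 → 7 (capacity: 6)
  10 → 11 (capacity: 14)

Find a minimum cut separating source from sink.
Min cut value = 5, edges: (4,5)

Min cut value: 5
Partition: S = [0, 1, 2, 3, 4], T = [5, 6, 7, 8, 9, 10, 11]
Cut edges: (4,5)

By max-flow min-cut theorem, max flow = min cut = 5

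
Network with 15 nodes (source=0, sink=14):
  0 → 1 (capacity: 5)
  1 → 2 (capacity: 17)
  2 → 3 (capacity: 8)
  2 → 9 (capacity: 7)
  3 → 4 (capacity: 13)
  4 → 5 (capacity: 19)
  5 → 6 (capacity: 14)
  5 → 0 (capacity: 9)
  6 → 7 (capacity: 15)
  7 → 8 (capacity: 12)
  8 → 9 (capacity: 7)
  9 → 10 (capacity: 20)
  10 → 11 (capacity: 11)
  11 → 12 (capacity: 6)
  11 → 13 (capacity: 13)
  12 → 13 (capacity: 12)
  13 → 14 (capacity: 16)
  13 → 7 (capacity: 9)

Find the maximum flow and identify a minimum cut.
Max flow = 5, Min cut edges: (0,1)

Maximum flow: 5
Minimum cut: (0,1)
Partition: S = [0], T = [1, 2, 3, 4, 5, 6, 7, 8, 9, 10, 11, 12, 13, 14]

Max-flow min-cut theorem verified: both equal 5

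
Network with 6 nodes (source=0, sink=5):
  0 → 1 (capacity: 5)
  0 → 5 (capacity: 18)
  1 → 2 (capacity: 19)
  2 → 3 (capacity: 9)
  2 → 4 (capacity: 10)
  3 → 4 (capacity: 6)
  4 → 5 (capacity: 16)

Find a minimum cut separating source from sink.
Min cut value = 23, edges: (0,1), (0,5)

Min cut value: 23
Partition: S = [0], T = [1, 2, 3, 4, 5]
Cut edges: (0,1), (0,5)

By max-flow min-cut theorem, max flow = min cut = 23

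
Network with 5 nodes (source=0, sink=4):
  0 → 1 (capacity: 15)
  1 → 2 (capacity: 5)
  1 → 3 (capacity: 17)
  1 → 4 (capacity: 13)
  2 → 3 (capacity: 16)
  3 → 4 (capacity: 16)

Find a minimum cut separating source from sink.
Min cut value = 15, edges: (0,1)

Min cut value: 15
Partition: S = [0], T = [1, 2, 3, 4]
Cut edges: (0,1)

By max-flow min-cut theorem, max flow = min cut = 15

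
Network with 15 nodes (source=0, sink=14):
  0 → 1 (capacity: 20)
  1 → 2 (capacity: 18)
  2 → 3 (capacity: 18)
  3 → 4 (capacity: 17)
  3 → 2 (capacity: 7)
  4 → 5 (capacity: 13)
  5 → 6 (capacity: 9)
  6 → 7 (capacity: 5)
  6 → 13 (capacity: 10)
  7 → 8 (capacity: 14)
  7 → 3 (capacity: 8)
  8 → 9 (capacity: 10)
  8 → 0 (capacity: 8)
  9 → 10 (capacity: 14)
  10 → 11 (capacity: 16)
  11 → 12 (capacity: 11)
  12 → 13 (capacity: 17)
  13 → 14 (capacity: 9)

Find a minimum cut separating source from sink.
Min cut value = 9, edges: (13,14)

Min cut value: 9
Partition: S = [0, 1, 2, 3, 4, 5, 6, 7, 8, 9, 10, 11, 12, 13], T = [14]
Cut edges: (13,14)

By max-flow min-cut theorem, max flow = min cut = 9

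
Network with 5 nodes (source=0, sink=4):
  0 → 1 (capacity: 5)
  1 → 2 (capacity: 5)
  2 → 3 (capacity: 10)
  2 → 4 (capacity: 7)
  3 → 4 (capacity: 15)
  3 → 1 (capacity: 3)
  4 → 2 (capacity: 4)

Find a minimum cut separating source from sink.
Min cut value = 5, edges: (1,2)

Min cut value: 5
Partition: S = [0, 1], T = [2, 3, 4]
Cut edges: (1,2)

By max-flow min-cut theorem, max flow = min cut = 5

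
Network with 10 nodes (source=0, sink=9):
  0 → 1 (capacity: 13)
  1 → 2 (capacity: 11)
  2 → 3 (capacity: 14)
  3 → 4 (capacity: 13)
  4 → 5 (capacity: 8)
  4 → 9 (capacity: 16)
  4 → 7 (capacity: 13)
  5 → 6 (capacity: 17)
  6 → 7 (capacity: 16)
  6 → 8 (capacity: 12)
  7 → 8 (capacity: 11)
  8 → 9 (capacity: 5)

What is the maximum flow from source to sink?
Maximum flow = 11

Max flow: 11

Flow assignment:
  0 → 1: 11/13
  1 → 2: 11/11
  2 → 3: 11/14
  3 → 4: 11/13
  4 → 9: 11/16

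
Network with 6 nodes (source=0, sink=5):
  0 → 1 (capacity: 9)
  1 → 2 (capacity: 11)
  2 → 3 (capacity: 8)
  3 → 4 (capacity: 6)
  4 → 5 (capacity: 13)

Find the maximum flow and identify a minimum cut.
Max flow = 6, Min cut edges: (3,4)

Maximum flow: 6
Minimum cut: (3,4)
Partition: S = [0, 1, 2, 3], T = [4, 5]

Max-flow min-cut theorem verified: both equal 6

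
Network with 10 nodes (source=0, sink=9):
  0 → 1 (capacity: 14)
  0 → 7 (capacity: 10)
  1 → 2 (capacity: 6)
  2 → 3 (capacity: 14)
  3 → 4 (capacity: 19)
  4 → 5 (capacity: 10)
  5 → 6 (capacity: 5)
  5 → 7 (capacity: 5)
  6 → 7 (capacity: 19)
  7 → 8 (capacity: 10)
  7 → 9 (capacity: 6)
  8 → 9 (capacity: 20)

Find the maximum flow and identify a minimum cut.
Max flow = 16, Min cut edges: (7,8), (7,9)

Maximum flow: 16
Minimum cut: (7,8), (7,9)
Partition: S = [0, 1, 2, 3, 4, 5, 6, 7], T = [8, 9]

Max-flow min-cut theorem verified: both equal 16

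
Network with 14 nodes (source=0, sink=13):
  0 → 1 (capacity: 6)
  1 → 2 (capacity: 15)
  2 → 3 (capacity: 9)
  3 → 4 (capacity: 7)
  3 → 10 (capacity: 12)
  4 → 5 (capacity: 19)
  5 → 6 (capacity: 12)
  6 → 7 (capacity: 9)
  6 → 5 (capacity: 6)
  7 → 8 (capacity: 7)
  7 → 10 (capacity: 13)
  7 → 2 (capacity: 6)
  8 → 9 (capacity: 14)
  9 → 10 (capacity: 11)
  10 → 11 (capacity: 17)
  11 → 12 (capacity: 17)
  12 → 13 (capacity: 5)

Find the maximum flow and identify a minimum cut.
Max flow = 5, Min cut edges: (12,13)

Maximum flow: 5
Minimum cut: (12,13)
Partition: S = [0, 1, 2, 3, 4, 5, 6, 7, 8, 9, 10, 11, 12], T = [13]

Max-flow min-cut theorem verified: both equal 5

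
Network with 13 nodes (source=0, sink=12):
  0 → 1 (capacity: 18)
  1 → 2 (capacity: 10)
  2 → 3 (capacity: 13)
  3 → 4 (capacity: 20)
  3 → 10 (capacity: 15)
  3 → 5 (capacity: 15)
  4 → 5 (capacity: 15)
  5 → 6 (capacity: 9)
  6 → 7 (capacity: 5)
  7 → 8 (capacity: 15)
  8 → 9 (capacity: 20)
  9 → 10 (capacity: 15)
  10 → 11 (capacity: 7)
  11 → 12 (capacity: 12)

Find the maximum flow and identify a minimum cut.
Max flow = 7, Min cut edges: (10,11)

Maximum flow: 7
Minimum cut: (10,11)
Partition: S = [0, 1, 2, 3, 4, 5, 6, 7, 8, 9, 10], T = [11, 12]

Max-flow min-cut theorem verified: both equal 7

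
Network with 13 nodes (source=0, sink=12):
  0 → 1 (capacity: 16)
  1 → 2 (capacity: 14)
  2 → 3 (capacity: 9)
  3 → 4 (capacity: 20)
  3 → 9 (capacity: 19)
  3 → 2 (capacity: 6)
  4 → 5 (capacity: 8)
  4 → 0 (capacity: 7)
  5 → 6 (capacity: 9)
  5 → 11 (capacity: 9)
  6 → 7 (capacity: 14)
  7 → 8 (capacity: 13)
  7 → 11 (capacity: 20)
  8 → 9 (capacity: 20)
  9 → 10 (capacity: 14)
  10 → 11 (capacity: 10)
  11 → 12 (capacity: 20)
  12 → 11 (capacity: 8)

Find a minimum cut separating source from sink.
Min cut value = 9, edges: (2,3)

Min cut value: 9
Partition: S = [0, 1, 2], T = [3, 4, 5, 6, 7, 8, 9, 10, 11, 12]
Cut edges: (2,3)

By max-flow min-cut theorem, max flow = min cut = 9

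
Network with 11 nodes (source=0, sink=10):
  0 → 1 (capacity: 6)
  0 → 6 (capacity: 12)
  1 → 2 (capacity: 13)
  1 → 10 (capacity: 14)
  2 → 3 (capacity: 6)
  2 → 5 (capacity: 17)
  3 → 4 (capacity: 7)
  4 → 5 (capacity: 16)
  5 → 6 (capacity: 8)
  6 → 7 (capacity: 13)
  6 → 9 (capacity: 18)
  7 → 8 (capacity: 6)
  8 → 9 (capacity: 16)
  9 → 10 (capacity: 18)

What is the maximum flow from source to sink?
Maximum flow = 18

Max flow: 18

Flow assignment:
  0 → 1: 6/6
  0 → 6: 12/12
  1 → 10: 6/14
  6 → 9: 12/18
  9 → 10: 12/18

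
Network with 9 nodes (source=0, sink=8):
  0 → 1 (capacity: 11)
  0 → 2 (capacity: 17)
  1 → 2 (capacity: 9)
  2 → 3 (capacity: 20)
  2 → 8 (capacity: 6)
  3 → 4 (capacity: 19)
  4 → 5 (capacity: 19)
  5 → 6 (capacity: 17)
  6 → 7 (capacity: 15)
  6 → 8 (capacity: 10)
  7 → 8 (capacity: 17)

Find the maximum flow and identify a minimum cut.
Max flow = 23, Min cut edges: (2,8), (5,6)

Maximum flow: 23
Minimum cut: (2,8), (5,6)
Partition: S = [0, 1, 2, 3, 4, 5], T = [6, 7, 8]

Max-flow min-cut theorem verified: both equal 23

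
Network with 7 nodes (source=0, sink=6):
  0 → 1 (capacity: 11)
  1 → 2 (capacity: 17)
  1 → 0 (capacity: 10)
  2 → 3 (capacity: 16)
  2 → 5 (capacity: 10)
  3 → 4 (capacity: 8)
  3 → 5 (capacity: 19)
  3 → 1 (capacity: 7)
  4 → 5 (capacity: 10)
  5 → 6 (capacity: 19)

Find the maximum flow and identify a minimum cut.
Max flow = 11, Min cut edges: (0,1)

Maximum flow: 11
Minimum cut: (0,1)
Partition: S = [0], T = [1, 2, 3, 4, 5, 6]

Max-flow min-cut theorem verified: both equal 11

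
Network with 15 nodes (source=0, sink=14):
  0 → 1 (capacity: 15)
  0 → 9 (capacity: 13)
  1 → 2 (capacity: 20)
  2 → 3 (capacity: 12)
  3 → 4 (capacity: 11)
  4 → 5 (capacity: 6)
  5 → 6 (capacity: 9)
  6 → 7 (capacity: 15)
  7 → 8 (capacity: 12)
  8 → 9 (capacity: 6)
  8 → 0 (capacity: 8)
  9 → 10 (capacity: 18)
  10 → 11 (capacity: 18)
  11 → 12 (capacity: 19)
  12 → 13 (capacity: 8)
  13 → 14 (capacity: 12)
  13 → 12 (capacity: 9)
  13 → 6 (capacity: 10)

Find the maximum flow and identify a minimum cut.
Max flow = 8, Min cut edges: (12,13)

Maximum flow: 8
Minimum cut: (12,13)
Partition: S = [0, 1, 2, 3, 4, 5, 6, 7, 8, 9, 10, 11, 12], T = [13, 14]

Max-flow min-cut theorem verified: both equal 8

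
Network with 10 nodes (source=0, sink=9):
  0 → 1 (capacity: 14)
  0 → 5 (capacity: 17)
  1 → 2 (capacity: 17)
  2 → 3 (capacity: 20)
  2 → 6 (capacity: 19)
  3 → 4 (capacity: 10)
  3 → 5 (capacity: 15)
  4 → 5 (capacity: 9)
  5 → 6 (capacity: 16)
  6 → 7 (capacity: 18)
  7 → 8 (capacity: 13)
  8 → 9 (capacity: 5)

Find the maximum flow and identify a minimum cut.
Max flow = 5, Min cut edges: (8,9)

Maximum flow: 5
Minimum cut: (8,9)
Partition: S = [0, 1, 2, 3, 4, 5, 6, 7, 8], T = [9]

Max-flow min-cut theorem verified: both equal 5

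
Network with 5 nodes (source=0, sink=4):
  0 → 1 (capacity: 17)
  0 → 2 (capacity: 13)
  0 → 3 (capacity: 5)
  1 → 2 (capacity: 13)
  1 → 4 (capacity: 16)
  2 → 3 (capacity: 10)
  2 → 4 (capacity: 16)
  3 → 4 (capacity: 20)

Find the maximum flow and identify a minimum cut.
Max flow = 35, Min cut edges: (0,1), (0,2), (0,3)

Maximum flow: 35
Minimum cut: (0,1), (0,2), (0,3)
Partition: S = [0], T = [1, 2, 3, 4]

Max-flow min-cut theorem verified: both equal 35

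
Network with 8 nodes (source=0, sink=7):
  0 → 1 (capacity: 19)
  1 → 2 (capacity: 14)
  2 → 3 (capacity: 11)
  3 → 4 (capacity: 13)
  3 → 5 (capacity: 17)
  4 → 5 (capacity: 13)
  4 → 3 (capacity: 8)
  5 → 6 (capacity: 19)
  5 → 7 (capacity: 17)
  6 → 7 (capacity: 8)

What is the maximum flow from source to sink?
Maximum flow = 11

Max flow: 11

Flow assignment:
  0 → 1: 11/19
  1 → 2: 11/14
  2 → 3: 11/11
  3 → 5: 11/17
  5 → 7: 11/17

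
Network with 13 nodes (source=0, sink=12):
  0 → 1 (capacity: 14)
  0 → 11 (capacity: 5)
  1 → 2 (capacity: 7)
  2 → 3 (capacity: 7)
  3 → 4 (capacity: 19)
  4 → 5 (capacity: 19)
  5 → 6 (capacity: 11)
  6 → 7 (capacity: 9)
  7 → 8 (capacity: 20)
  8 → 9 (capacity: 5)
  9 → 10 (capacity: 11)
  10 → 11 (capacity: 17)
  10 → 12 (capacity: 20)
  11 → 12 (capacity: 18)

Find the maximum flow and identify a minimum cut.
Max flow = 10, Min cut edges: (0,11), (8,9)

Maximum flow: 10
Minimum cut: (0,11), (8,9)
Partition: S = [0, 1, 2, 3, 4, 5, 6, 7, 8], T = [9, 10, 11, 12]

Max-flow min-cut theorem verified: both equal 10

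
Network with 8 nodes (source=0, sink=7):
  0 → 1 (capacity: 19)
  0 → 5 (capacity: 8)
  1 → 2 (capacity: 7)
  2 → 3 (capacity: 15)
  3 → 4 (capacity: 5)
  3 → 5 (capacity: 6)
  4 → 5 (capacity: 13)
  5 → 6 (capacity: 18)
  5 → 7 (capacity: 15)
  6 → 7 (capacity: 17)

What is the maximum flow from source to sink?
Maximum flow = 15

Max flow: 15

Flow assignment:
  0 → 1: 7/19
  0 → 5: 8/8
  1 → 2: 7/7
  2 → 3: 7/15
  3 → 4: 1/5
  3 → 5: 6/6
  4 → 5: 1/13
  5 → 7: 15/15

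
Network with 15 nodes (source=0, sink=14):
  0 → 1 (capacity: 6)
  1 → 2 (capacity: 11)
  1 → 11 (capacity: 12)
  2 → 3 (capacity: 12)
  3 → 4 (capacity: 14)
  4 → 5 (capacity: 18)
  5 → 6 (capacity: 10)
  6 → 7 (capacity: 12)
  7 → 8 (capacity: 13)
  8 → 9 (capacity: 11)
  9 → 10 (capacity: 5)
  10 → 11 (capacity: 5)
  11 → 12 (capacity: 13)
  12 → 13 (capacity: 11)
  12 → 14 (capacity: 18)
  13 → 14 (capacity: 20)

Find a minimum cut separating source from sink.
Min cut value = 6, edges: (0,1)

Min cut value: 6
Partition: S = [0], T = [1, 2, 3, 4, 5, 6, 7, 8, 9, 10, 11, 12, 13, 14]
Cut edges: (0,1)

By max-flow min-cut theorem, max flow = min cut = 6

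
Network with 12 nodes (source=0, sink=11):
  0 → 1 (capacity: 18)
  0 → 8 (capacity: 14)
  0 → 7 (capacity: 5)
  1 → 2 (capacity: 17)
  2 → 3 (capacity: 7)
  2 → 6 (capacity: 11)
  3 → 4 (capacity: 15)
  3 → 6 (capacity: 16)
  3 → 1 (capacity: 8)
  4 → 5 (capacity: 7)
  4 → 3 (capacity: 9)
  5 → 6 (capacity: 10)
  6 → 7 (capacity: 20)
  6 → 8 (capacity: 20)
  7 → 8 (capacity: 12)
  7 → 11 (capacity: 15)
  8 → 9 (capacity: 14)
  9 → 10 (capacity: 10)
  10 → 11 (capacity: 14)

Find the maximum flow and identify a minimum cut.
Max flow = 25, Min cut edges: (7,11), (9,10)

Maximum flow: 25
Minimum cut: (7,11), (9,10)
Partition: S = [0, 1, 2, 3, 4, 5, 6, 7, 8, 9], T = [10, 11]

Max-flow min-cut theorem verified: both equal 25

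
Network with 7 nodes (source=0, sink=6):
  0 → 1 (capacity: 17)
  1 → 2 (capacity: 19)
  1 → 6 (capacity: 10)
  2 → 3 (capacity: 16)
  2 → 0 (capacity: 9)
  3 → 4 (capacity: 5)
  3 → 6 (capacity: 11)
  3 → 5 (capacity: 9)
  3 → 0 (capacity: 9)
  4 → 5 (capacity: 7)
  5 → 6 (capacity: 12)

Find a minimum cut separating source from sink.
Min cut value = 17, edges: (0,1)

Min cut value: 17
Partition: S = [0], T = [1, 2, 3, 4, 5, 6]
Cut edges: (0,1)

By max-flow min-cut theorem, max flow = min cut = 17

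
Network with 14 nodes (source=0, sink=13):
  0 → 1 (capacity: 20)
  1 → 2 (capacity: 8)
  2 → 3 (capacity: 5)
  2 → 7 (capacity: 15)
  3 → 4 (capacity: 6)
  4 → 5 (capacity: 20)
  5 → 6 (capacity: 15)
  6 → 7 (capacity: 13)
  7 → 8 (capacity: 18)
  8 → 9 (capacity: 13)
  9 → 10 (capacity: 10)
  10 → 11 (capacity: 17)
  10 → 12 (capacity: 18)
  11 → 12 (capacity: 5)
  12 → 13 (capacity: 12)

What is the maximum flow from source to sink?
Maximum flow = 8

Max flow: 8

Flow assignment:
  0 → 1: 8/20
  1 → 2: 8/8
  2 → 7: 8/15
  7 → 8: 8/18
  8 → 9: 8/13
  9 → 10: 8/10
  10 → 12: 8/18
  12 → 13: 8/12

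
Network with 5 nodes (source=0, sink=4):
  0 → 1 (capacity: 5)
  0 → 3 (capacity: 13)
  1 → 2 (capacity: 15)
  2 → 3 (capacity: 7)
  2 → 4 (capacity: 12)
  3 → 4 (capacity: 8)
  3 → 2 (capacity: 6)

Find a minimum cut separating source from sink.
Min cut value = 18, edges: (0,1), (0,3)

Min cut value: 18
Partition: S = [0], T = [1, 2, 3, 4]
Cut edges: (0,1), (0,3)

By max-flow min-cut theorem, max flow = min cut = 18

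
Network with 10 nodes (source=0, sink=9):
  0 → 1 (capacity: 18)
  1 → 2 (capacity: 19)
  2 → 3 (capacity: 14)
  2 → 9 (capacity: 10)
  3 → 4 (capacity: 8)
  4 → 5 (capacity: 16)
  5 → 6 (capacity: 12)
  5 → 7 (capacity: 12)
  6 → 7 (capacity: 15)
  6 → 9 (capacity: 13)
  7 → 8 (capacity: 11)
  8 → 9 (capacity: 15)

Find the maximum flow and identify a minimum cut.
Max flow = 18, Min cut edges: (2,9), (3,4)

Maximum flow: 18
Minimum cut: (2,9), (3,4)
Partition: S = [0, 1, 2, 3], T = [4, 5, 6, 7, 8, 9]

Max-flow min-cut theorem verified: both equal 18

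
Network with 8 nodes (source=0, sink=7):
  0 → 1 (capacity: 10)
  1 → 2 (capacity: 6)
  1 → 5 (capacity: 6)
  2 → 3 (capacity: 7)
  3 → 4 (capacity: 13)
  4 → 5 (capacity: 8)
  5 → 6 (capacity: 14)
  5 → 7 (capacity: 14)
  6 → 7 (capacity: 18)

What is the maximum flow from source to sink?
Maximum flow = 10

Max flow: 10

Flow assignment:
  0 → 1: 10/10
  1 → 2: 4/6
  1 → 5: 6/6
  2 → 3: 4/7
  3 → 4: 4/13
  4 → 5: 4/8
  5 → 7: 10/14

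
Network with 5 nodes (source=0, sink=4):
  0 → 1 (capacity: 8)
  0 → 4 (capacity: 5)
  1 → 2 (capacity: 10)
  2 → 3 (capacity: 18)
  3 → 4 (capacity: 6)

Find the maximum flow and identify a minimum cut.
Max flow = 11, Min cut edges: (0,4), (3,4)

Maximum flow: 11
Minimum cut: (0,4), (3,4)
Partition: S = [0, 1, 2, 3], T = [4]

Max-flow min-cut theorem verified: both equal 11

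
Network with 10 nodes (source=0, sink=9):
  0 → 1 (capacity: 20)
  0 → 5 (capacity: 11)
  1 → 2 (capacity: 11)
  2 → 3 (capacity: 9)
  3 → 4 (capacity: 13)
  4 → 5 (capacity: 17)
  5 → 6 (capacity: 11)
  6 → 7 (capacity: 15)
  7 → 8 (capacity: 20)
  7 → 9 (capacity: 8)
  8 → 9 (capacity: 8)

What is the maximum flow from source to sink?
Maximum flow = 11

Max flow: 11

Flow assignment:
  0 → 1: 9/20
  0 → 5: 2/11
  1 → 2: 9/11
  2 → 3: 9/9
  3 → 4: 9/13
  4 → 5: 9/17
  5 → 6: 11/11
  6 → 7: 11/15
  7 → 8: 3/20
  7 → 9: 8/8
  8 → 9: 3/8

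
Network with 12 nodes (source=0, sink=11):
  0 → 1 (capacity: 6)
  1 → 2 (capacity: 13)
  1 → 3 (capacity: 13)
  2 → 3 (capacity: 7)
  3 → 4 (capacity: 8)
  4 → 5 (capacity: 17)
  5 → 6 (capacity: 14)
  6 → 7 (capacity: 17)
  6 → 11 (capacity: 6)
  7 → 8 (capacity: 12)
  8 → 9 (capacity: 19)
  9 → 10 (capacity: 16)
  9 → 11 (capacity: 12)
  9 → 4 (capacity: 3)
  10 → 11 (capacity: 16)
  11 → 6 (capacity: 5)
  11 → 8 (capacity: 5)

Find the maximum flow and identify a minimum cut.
Max flow = 6, Min cut edges: (0,1)

Maximum flow: 6
Minimum cut: (0,1)
Partition: S = [0], T = [1, 2, 3, 4, 5, 6, 7, 8, 9, 10, 11]

Max-flow min-cut theorem verified: both equal 6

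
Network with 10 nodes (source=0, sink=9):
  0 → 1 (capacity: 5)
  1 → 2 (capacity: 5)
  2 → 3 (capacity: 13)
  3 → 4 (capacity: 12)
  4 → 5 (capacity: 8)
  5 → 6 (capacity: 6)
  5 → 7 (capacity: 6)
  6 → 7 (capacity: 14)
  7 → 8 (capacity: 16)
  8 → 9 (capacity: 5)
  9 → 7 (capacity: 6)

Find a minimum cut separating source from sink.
Min cut value = 5, edges: (8,9)

Min cut value: 5
Partition: S = [0, 1, 2, 3, 4, 5, 6, 7, 8], T = [9]
Cut edges: (8,9)

By max-flow min-cut theorem, max flow = min cut = 5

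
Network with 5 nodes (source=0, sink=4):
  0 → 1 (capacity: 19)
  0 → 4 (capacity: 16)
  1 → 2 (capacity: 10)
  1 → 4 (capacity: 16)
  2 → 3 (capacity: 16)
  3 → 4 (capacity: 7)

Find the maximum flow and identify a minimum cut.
Max flow = 35, Min cut edges: (0,1), (0,4)

Maximum flow: 35
Minimum cut: (0,1), (0,4)
Partition: S = [0], T = [1, 2, 3, 4]

Max-flow min-cut theorem verified: both equal 35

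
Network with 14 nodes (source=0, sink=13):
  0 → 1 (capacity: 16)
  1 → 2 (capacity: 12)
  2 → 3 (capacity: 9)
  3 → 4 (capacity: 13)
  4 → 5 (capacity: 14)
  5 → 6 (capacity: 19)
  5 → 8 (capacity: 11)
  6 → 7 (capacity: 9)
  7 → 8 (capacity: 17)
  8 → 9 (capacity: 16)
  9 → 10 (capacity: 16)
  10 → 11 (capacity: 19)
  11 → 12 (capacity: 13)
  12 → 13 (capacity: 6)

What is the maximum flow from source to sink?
Maximum flow = 6

Max flow: 6

Flow assignment:
  0 → 1: 6/16
  1 → 2: 6/12
  2 → 3: 6/9
  3 → 4: 6/13
  4 → 5: 6/14
  5 → 8: 6/11
  8 → 9: 6/16
  9 → 10: 6/16
  10 → 11: 6/19
  11 → 12: 6/13
  12 → 13: 6/6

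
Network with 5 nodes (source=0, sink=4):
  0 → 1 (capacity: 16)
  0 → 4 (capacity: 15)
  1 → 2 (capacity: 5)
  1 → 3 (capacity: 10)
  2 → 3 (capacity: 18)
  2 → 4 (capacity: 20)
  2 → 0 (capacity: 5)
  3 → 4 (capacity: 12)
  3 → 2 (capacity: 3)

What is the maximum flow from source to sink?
Maximum flow = 30

Max flow: 30

Flow assignment:
  0 → 1: 15/16
  0 → 4: 15/15
  1 → 2: 5/5
  1 → 3: 10/10
  2 → 4: 5/20
  3 → 4: 10/12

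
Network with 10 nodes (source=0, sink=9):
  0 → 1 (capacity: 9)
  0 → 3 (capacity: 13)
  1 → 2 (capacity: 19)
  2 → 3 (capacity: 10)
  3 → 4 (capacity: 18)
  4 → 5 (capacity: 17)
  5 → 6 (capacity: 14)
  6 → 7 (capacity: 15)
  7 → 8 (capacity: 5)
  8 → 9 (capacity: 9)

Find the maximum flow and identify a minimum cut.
Max flow = 5, Min cut edges: (7,8)

Maximum flow: 5
Minimum cut: (7,8)
Partition: S = [0, 1, 2, 3, 4, 5, 6, 7], T = [8, 9]

Max-flow min-cut theorem verified: both equal 5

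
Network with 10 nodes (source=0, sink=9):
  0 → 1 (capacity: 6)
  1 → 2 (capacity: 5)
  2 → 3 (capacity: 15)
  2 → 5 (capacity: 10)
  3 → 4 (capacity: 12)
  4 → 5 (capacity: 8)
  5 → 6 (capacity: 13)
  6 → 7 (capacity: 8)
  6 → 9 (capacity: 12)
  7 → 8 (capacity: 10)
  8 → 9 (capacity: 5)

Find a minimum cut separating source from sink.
Min cut value = 5, edges: (1,2)

Min cut value: 5
Partition: S = [0, 1], T = [2, 3, 4, 5, 6, 7, 8, 9]
Cut edges: (1,2)

By max-flow min-cut theorem, max flow = min cut = 5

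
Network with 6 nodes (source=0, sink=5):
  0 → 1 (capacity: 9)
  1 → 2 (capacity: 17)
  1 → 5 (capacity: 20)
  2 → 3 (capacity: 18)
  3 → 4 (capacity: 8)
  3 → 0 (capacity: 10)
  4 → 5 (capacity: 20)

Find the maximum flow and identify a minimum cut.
Max flow = 9, Min cut edges: (0,1)

Maximum flow: 9
Minimum cut: (0,1)
Partition: S = [0], T = [1, 2, 3, 4, 5]

Max-flow min-cut theorem verified: both equal 9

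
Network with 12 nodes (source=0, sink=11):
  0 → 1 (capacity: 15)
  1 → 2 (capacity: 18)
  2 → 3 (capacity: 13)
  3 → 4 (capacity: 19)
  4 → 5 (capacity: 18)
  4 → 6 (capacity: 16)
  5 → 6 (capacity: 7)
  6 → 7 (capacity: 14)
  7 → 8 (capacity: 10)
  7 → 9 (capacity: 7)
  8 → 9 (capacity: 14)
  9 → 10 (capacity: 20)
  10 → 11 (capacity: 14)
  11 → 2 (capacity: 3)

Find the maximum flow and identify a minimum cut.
Max flow = 13, Min cut edges: (2,3)

Maximum flow: 13
Minimum cut: (2,3)
Partition: S = [0, 1, 2], T = [3, 4, 5, 6, 7, 8, 9, 10, 11]

Max-flow min-cut theorem verified: both equal 13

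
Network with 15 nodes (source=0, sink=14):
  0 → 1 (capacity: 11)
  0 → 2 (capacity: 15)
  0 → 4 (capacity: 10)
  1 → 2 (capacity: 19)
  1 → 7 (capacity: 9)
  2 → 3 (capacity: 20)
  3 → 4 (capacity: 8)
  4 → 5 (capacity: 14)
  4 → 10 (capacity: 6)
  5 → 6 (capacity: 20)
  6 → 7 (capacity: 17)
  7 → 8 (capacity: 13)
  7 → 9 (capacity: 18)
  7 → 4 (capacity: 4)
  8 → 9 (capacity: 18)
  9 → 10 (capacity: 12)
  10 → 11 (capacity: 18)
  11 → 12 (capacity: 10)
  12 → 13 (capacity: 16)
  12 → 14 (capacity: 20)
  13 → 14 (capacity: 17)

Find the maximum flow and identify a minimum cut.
Max flow = 10, Min cut edges: (11,12)

Maximum flow: 10
Minimum cut: (11,12)
Partition: S = [0, 1, 2, 3, 4, 5, 6, 7, 8, 9, 10, 11], T = [12, 13, 14]

Max-flow min-cut theorem verified: both equal 10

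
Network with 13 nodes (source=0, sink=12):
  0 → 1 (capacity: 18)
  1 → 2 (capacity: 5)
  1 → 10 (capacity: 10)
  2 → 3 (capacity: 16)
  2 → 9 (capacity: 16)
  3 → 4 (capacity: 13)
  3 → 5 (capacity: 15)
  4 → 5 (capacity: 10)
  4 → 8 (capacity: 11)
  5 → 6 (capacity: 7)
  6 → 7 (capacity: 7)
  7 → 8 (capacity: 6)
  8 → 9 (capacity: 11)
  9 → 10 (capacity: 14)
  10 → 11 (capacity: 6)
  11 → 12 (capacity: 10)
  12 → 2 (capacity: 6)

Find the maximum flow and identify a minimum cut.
Max flow = 6, Min cut edges: (10,11)

Maximum flow: 6
Minimum cut: (10,11)
Partition: S = [0, 1, 2, 3, 4, 5, 6, 7, 8, 9, 10], T = [11, 12]

Max-flow min-cut theorem verified: both equal 6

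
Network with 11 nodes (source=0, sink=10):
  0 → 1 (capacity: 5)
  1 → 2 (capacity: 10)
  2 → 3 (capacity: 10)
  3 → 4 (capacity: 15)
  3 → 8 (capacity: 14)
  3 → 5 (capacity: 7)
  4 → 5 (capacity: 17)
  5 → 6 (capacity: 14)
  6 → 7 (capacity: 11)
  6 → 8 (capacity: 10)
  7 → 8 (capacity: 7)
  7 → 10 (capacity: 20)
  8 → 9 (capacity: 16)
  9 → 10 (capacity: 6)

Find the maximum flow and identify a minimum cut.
Max flow = 5, Min cut edges: (0,1)

Maximum flow: 5
Minimum cut: (0,1)
Partition: S = [0], T = [1, 2, 3, 4, 5, 6, 7, 8, 9, 10]

Max-flow min-cut theorem verified: both equal 5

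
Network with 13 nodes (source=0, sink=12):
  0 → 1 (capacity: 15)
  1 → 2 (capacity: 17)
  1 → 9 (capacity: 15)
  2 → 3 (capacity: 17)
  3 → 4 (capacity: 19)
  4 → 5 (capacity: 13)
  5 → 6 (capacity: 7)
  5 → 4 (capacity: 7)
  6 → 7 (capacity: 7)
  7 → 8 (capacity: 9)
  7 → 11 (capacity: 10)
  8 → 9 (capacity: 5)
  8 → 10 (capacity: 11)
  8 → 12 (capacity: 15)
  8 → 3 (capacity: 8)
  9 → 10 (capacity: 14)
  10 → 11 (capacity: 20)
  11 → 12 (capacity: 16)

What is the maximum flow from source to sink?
Maximum flow = 15

Max flow: 15

Flow assignment:
  0 → 1: 15/15
  1 → 2: 1/17
  1 → 9: 14/15
  2 → 3: 1/17
  3 → 4: 1/19
  4 → 5: 1/13
  5 → 6: 1/7
  6 → 7: 1/7
  7 → 8: 1/9
  8 → 12: 1/15
  9 → 10: 14/14
  10 → 11: 14/20
  11 → 12: 14/16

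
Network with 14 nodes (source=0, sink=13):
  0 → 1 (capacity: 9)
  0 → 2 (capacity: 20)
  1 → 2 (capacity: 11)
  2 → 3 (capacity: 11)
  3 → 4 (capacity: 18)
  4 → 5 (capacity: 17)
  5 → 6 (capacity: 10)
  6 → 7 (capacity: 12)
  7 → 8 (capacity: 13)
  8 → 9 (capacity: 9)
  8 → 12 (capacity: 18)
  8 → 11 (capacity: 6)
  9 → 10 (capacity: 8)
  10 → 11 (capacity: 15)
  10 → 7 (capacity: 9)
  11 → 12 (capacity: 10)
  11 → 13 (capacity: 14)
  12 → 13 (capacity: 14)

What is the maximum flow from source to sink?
Maximum flow = 10

Max flow: 10

Flow assignment:
  0 → 2: 10/20
  2 → 3: 10/11
  3 → 4: 10/18
  4 → 5: 10/17
  5 → 6: 10/10
  6 → 7: 10/12
  7 → 8: 10/13
  8 → 12: 10/18
  12 → 13: 10/14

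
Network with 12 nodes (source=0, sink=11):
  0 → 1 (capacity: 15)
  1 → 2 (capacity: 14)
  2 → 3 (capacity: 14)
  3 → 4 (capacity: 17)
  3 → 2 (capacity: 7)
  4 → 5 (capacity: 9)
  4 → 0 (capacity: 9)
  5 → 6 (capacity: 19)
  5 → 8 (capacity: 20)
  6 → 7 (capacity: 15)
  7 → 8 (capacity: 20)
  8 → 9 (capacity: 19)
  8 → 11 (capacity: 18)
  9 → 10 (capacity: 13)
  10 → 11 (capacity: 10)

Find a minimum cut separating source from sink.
Min cut value = 9, edges: (4,5)

Min cut value: 9
Partition: S = [0, 1, 2, 3, 4], T = [5, 6, 7, 8, 9, 10, 11]
Cut edges: (4,5)

By max-flow min-cut theorem, max flow = min cut = 9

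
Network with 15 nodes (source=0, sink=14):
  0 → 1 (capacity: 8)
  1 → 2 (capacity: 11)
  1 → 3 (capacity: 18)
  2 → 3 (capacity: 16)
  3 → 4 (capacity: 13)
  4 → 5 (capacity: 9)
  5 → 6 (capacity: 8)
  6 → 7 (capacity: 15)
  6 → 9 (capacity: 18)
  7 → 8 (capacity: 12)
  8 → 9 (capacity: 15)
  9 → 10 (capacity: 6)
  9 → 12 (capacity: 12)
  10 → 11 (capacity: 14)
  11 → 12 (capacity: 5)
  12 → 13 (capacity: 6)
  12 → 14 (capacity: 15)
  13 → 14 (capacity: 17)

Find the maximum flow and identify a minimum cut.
Max flow = 8, Min cut edges: (5,6)

Maximum flow: 8
Minimum cut: (5,6)
Partition: S = [0, 1, 2, 3, 4, 5], T = [6, 7, 8, 9, 10, 11, 12, 13, 14]

Max-flow min-cut theorem verified: both equal 8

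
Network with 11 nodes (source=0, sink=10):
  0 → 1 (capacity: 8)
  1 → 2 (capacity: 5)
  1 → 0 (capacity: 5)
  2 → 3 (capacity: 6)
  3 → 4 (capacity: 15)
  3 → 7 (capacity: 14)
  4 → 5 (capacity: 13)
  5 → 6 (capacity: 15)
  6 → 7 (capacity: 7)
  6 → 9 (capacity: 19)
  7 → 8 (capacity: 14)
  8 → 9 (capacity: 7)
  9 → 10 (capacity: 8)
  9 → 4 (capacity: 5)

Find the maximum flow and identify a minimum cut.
Max flow = 5, Min cut edges: (1,2)

Maximum flow: 5
Minimum cut: (1,2)
Partition: S = [0, 1], T = [2, 3, 4, 5, 6, 7, 8, 9, 10]

Max-flow min-cut theorem verified: both equal 5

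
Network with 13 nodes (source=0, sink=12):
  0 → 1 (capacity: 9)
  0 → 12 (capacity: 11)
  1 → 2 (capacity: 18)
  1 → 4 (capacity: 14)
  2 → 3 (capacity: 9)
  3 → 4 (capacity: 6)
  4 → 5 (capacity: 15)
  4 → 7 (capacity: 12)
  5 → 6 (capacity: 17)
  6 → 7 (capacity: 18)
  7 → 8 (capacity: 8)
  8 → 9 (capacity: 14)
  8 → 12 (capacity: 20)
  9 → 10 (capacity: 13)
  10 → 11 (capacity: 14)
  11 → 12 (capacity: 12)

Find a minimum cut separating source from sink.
Min cut value = 19, edges: (0,12), (7,8)

Min cut value: 19
Partition: S = [0, 1, 2, 3, 4, 5, 6, 7], T = [8, 9, 10, 11, 12]
Cut edges: (0,12), (7,8)

By max-flow min-cut theorem, max flow = min cut = 19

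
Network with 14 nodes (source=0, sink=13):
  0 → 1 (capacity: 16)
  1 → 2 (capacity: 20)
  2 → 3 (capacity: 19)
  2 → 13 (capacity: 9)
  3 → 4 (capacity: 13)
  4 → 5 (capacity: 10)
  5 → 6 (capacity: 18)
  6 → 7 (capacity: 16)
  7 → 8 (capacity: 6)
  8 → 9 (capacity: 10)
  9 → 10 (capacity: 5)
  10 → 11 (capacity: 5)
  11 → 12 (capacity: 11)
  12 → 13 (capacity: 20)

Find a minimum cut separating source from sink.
Min cut value = 14, edges: (2,13), (10,11)

Min cut value: 14
Partition: S = [0, 1, 2, 3, 4, 5, 6, 7, 8, 9, 10], T = [11, 12, 13]
Cut edges: (2,13), (10,11)

By max-flow min-cut theorem, max flow = min cut = 14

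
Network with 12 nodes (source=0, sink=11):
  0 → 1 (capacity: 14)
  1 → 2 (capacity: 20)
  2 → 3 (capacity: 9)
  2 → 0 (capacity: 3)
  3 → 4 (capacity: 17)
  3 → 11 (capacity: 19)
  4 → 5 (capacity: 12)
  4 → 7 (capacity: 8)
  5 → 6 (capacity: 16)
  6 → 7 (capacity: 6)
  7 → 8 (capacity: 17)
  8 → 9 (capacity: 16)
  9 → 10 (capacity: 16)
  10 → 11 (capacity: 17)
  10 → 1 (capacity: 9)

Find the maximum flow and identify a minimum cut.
Max flow = 9, Min cut edges: (2,3)

Maximum flow: 9
Minimum cut: (2,3)
Partition: S = [0, 1, 2], T = [3, 4, 5, 6, 7, 8, 9, 10, 11]

Max-flow min-cut theorem verified: both equal 9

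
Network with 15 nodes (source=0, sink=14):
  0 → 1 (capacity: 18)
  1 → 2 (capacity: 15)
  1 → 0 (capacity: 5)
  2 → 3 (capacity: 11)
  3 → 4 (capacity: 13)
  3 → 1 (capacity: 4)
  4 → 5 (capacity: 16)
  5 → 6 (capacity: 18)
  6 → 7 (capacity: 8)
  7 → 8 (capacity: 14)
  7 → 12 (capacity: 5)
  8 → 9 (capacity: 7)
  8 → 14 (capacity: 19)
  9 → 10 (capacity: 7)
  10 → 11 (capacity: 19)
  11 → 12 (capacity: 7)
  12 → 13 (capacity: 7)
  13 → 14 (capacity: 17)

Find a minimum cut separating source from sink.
Min cut value = 8, edges: (6,7)

Min cut value: 8
Partition: S = [0, 1, 2, 3, 4, 5, 6], T = [7, 8, 9, 10, 11, 12, 13, 14]
Cut edges: (6,7)

By max-flow min-cut theorem, max flow = min cut = 8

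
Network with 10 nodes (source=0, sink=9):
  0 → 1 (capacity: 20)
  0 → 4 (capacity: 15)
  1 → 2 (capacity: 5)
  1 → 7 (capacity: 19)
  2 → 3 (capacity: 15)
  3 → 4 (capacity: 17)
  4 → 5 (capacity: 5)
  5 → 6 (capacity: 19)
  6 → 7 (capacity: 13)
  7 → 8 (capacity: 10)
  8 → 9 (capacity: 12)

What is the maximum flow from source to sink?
Maximum flow = 10

Max flow: 10

Flow assignment:
  0 → 1: 5/20
  0 → 4: 5/15
  1 → 7: 5/19
  4 → 5: 5/5
  5 → 6: 5/19
  6 → 7: 5/13
  7 → 8: 10/10
  8 → 9: 10/12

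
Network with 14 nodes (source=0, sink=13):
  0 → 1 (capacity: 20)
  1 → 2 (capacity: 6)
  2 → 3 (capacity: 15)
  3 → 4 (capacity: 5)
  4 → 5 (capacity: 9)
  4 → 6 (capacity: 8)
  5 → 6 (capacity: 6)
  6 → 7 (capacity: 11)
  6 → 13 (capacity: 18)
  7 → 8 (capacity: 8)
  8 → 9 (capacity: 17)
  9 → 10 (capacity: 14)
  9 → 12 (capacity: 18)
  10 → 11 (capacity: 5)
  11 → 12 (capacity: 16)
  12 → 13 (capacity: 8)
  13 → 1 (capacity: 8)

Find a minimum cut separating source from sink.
Min cut value = 5, edges: (3,4)

Min cut value: 5
Partition: S = [0, 1, 2, 3], T = [4, 5, 6, 7, 8, 9, 10, 11, 12, 13]
Cut edges: (3,4)

By max-flow min-cut theorem, max flow = min cut = 5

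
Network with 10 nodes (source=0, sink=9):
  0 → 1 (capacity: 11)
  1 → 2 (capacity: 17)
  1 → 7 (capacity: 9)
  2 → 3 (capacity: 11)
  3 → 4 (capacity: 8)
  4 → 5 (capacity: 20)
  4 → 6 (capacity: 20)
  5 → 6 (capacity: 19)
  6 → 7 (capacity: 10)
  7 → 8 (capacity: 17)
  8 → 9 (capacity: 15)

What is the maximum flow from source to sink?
Maximum flow = 11

Max flow: 11

Flow assignment:
  0 → 1: 11/11
  1 → 2: 2/17
  1 → 7: 9/9
  2 → 3: 2/11
  3 → 4: 2/8
  4 → 6: 2/20
  6 → 7: 2/10
  7 → 8: 11/17
  8 → 9: 11/15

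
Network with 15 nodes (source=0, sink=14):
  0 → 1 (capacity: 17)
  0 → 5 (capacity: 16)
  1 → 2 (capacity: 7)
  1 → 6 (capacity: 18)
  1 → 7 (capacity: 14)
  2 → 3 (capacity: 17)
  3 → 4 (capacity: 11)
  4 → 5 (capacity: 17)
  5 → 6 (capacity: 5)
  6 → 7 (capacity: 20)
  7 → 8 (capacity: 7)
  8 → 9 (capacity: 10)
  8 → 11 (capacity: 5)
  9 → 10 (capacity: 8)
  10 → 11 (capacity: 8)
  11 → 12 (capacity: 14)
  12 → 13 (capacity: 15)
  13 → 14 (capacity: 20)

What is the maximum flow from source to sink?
Maximum flow = 7

Max flow: 7

Flow assignment:
  0 → 1: 2/17
  0 → 5: 5/16
  1 → 7: 2/14
  5 → 6: 5/5
  6 → 7: 5/20
  7 → 8: 7/7
  8 → 9: 2/10
  8 → 11: 5/5
  9 → 10: 2/8
  10 → 11: 2/8
  11 → 12: 7/14
  12 → 13: 7/15
  13 → 14: 7/20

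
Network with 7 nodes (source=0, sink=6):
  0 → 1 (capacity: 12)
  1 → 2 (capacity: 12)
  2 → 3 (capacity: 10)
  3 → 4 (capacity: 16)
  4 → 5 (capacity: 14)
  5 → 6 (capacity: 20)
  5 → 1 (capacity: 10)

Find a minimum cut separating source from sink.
Min cut value = 10, edges: (2,3)

Min cut value: 10
Partition: S = [0, 1, 2], T = [3, 4, 5, 6]
Cut edges: (2,3)

By max-flow min-cut theorem, max flow = min cut = 10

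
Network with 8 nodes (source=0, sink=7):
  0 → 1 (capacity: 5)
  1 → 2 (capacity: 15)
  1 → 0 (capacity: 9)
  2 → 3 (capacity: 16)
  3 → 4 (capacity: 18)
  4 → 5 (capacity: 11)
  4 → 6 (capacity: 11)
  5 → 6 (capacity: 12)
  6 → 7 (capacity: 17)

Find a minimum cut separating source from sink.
Min cut value = 5, edges: (0,1)

Min cut value: 5
Partition: S = [0], T = [1, 2, 3, 4, 5, 6, 7]
Cut edges: (0,1)

By max-flow min-cut theorem, max flow = min cut = 5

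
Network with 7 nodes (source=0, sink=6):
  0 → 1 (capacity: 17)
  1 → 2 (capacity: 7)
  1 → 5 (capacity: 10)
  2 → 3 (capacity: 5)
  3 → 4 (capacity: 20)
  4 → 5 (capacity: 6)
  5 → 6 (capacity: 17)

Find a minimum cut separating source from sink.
Min cut value = 15, edges: (1,5), (2,3)

Min cut value: 15
Partition: S = [0, 1, 2], T = [3, 4, 5, 6]
Cut edges: (1,5), (2,3)

By max-flow min-cut theorem, max flow = min cut = 15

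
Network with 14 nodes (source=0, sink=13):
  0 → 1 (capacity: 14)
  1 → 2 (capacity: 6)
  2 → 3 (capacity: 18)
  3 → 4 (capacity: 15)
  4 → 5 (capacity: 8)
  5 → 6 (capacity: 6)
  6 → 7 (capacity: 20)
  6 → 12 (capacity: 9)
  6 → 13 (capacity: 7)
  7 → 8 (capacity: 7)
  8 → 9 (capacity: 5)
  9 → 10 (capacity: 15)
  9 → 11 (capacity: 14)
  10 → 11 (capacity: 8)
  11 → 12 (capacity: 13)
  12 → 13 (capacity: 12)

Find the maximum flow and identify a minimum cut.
Max flow = 6, Min cut edges: (5,6)

Maximum flow: 6
Minimum cut: (5,6)
Partition: S = [0, 1, 2, 3, 4, 5], T = [6, 7, 8, 9, 10, 11, 12, 13]

Max-flow min-cut theorem verified: both equal 6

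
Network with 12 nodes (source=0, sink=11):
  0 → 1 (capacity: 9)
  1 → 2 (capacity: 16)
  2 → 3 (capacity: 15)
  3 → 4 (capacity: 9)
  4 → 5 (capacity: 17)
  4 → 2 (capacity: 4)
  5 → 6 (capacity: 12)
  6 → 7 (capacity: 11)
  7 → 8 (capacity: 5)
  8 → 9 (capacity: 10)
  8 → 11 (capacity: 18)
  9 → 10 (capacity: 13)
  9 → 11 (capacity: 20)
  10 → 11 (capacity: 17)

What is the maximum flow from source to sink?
Maximum flow = 5

Max flow: 5

Flow assignment:
  0 → 1: 5/9
  1 → 2: 5/16
  2 → 3: 9/15
  3 → 4: 9/9
  4 → 5: 5/17
  4 → 2: 4/4
  5 → 6: 5/12
  6 → 7: 5/11
  7 → 8: 5/5
  8 → 11: 5/18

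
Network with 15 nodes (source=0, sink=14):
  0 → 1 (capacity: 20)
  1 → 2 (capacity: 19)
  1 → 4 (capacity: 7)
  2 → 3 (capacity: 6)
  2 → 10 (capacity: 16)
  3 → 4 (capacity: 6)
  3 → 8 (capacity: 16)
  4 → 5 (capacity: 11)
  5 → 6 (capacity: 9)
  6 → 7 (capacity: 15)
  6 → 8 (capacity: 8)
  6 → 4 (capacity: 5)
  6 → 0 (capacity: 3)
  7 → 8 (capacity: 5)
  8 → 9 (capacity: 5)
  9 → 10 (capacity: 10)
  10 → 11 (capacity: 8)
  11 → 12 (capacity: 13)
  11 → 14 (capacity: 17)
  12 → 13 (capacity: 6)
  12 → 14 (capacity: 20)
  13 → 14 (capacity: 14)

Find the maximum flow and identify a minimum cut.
Max flow = 8, Min cut edges: (10,11)

Maximum flow: 8
Minimum cut: (10,11)
Partition: S = [0, 1, 2, 3, 4, 5, 6, 7, 8, 9, 10], T = [11, 12, 13, 14]

Max-flow min-cut theorem verified: both equal 8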